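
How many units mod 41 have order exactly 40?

16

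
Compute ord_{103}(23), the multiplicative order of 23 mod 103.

17

The order of 23 must divide φ(103) = 103 − 1 = 102 = 2 · 3 · 17.
Divisors of 102: 1, 2, 3, 6, 17, 34, 51, 102.
Test each divisor d:
23^1 ≡ 23 (mod 103)
23^2 ≡ 14 (mod 103)
23^3 ≡ 13 (mod 103)
23^6 ≡ 66 (mod 103)
23^17 ≡ 1 (mod 103) ✓
The smallest such exponent is 17, so the order of 23 is 17.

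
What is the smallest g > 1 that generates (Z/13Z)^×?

2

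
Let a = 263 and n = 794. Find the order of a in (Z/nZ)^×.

396

ord(263) | φ(794) = φ(2)·φ(397) = 1·396 = 396 = 2^2 · 3^2 · 11.
Divisors of 396: 1, 2, 3, 4, 6, 9, 11, 12, 18, 22, 33, 36, 44, 66, 99, 132, 198, 396.
Check 263^d mod 794 for each divisor in increasing order:
263^1 ≡ 263 (mod 794)
263^2 ≡ 91 (mod 794)
263^3 ≡ 113 (mod 794)
263^4 ≡ 341 (mod 794)
263^6 ≡ 65 (mod 794)
263^9 ≡ 199 (mod 794)
263^11 ≡ 641 (mod 794)
263^12 ≡ 255 (mod 794)
263^18 ≡ 695 (mod 794)
263^22 ≡ 383 (mod 794)
263^33 ≡ 157 (mod 794)
263^36 ≡ 273 (mod 794)
263^44 ≡ 593 (mod 794)
263^66 ≡ 35 (mod 794)
263^99 ≡ 731 (mod 794)
263^132 ≡ 431 (mod 794)
263^198 ≡ 793 (mod 794)
263^396 ≡ 1 (mod 794) ✓
Therefore the multiplicative order of 263 modulo 794 is 396.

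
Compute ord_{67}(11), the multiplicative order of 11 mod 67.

66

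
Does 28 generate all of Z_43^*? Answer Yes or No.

Yes

φ(43) = 43 − 1 = 42 = 2 · 3 · 7.
An element g generates (Z/43Z)^× iff g^(42/q) ≢ 1 (mod 43) for each prime q ∈ {2, 3, 7}.
28^21 ≡ 42 (mod 43)  [q = 2: ≢ 1 ✓]
28^14 ≡ 6 (mod 43)  [q = 3: ≢ 1 ✓]
28^6 ≡ 11 (mod 43)  [q = 7: ≢ 1 ✓]
None equal 1, so ord_43(28) = 42: 28 is a primitive root.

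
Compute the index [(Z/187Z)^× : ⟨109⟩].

The order of 109 must divide φ(187) = φ(11·17) = (11−1)·(17−1) = 10·16 = 160 = 2^5 · 5.
Divisors of 160: 1, 2, 4, 5, 8, 10, 16, 20, 32, 40, 80, 160.
Evaluate successive powers at the divisors of 160:
109^1 ≡ 109 (mod 187)
109^2 ≡ 100 (mod 187)
109^4 ≡ 89 (mod 187)
109^5 ≡ 164 (mod 187)
109^8 ≡ 67 (mod 187)
109^10 ≡ 155 (mod 187)
109^16 ≡ 1 (mod 187) ✓
The order of 109 is 16, so the subgroup it generates has 16 elements.
[(Z/187Z)^× : ⟨109⟩] = 160/16 = 10.

10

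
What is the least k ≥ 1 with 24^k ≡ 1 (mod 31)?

The order of 24 must divide φ(31) = 31 − 1 = 30 = 2 · 3 · 5.
Divisors of 30: 1, 2, 3, 5, 6, 10, 15, 30.
Evaluate successive powers at the divisors of 30:
24^1 ≡ 24 (mod 31)
24^2 ≡ 18 (mod 31)
24^3 ≡ 29 (mod 31)
24^5 ≡ 26 (mod 31)
24^6 ≡ 4 (mod 31)
24^10 ≡ 25 (mod 31)
24^15 ≡ 30 (mod 31)
24^30 ≡ 1 (mod 31) ✓
So ord_31(24) = 30.

30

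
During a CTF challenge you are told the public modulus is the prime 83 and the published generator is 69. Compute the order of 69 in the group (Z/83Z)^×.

Since 69 ∈ (Z/83Z)^×, its order divides φ(83) = 83 − 1 = 82 = 2 · 41.
Divisors of 82: 1, 2, 41, 82.
Test each divisor d:
69^1 ≡ 69
69^2 ≡ 30
69^41 ≡ 1
So ord_83(69) = 41.

41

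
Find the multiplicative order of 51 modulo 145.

14

By Lagrange's theorem, ord_145(51) divides φ(145) = φ(5·29) = (5−1)·(29−1) = 4·28 = 112 = 2^4 · 7.
Divisors of 112: 1, 2, 4, 7, 8, 14, 16, 28, 56, 112.
Check 51^d mod 145 for each divisor in increasing order:
51^1 ≡ 51
51^2 ≡ 136
51^4 ≡ 81
51^7 ≡ 86
51^8 ≡ 36
51^14 ≡ 1
Therefore the multiplicative order of 51 modulo 145 is 14.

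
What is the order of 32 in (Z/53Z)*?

ord(32) | φ(53) = 53 − 1 = 52 = 2^2 · 13.
Divisors of 52: 1, 2, 4, 13, 26, 52.
Evaluate successive powers at the divisors of 52:
32^1 ≡ 32 (mod 53)
32^2 ≡ 17 (mod 53)
32^4 ≡ 24 (mod 53)
32^13 ≡ 30 (mod 53)
32^26 ≡ 52 (mod 53)
32^52 ≡ 1 (mod 53) ✓
So ord_53(32) = 52.

52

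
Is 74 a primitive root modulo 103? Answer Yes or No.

φ(103) = 103 − 1 = 102 = 2 · 3 · 17.
74 is a primitive root mod 103 iff 74^(φ(103)/q) ≢ 1 for every prime q | φ(103), i.e. q ∈ {2, 3, 17}.
74^51 ≡ 102 (mod 103)  [q = 2: ≢ 1 ✓]
74^34 ≡ 46 (mod 103)  [q = 3: ≢ 1 ✓]
74^6 ≡ 72 (mod 103)  [q = 17: ≢ 1 ✓]
None equal 1, so ord_103(74) = 102: 74 is a primitive root.

Yes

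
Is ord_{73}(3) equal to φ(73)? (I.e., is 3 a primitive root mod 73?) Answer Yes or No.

φ(73) = 73 − 1 = 72 = 2^3 · 3^2.
It suffices to check that the order of 3 is not a proper divisor of 72: compute 3^(72/q) for q ∈ {2, 3}.
3^36 ≡ 1 (mod 73)  [q = 2: ≡ 1 ✗]
3^24 ≡ 1 (mod 73)  [q = 3: ≡ 1 ✗]
The check at q = 2 fails, so 3 generates a proper subgroup.

No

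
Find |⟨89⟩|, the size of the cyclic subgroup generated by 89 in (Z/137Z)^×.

By Lagrange's theorem, ord_137(89) divides φ(137) = 137 − 1 = 136 = 2^3 · 17.
Divisors of 136: 1, 2, 4, 8, 17, 34, 68, 136.
Compute 89^d (mod 137) for the divisors d until we hit 1:
89^1 ≡ 89
89^2 ≡ 112
89^4 ≡ 77
89^8 ≡ 38
89^17 ≡ 10
89^34 ≡ 100
89^68 ≡ 136
89^136 ≡ 1
The smallest such exponent is 136, so the order of 89 is 136.

136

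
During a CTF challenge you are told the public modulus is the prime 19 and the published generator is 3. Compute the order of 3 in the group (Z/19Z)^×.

18

ord(3) | φ(19) = 19 − 1 = 18 = 2 · 3^2.
Divisors of 18: 1, 2, 3, 6, 9, 18.
Compute 3^d (mod 19) for the divisors d until we hit 1:
3^1 ≡ 3 (mod 19)
3^2 ≡ 9 (mod 19)
3^3 ≡ 8 (mod 19)
3^6 ≡ 7 (mod 19)
3^9 ≡ 18 (mod 19)
3^18 ≡ 1 (mod 19) ✓
So ord_19(3) = 18.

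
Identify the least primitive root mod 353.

3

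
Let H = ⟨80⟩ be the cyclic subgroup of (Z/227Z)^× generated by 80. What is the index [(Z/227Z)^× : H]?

Since 80 ∈ (Z/227Z)^×, its order divides φ(227) = 227 − 1 = 226 = 2 · 113.
Divisors of 226: 1, 2, 113, 226.
Evaluate successive powers at the divisors of 226:
80^1 ≡ 80 (mod 227)
80^2 ≡ 44 (mod 227)
80^113 ≡ 226 (mod 227)
80^226 ≡ 1 (mod 227) ✓
Thus |⟨80⟩| = ord(80) = 226.
[(Z/227Z)^× : ⟨80⟩] = 226/226 = 1.

1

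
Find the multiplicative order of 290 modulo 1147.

60

ord(290) | φ(1147) = φ(31·37) = (31−1)·(37−1) = 30·36 = 1080 = 2^3 · 3^3 · 5.
Divisors of 1080: 1, 2, 3, 4, 5, 6, 8, 9, 10, 12, 15, 18, 20, 24, 27, 30, 36, 40, 45, 54, 60, 72, 90, 108, 120, 135, 180, 216, 270, 360, 540, 1080.
Test each divisor d:
290^1 ≡ 290 (mod 1147)
290^2 ≡ 369 (mod 1147)
290^3 ≡ 339 (mod 1147)
290^4 ≡ 815 (mod 1147)
290^5 ≡ 68 (mod 1147)
290^6 ≡ 221 (mod 1147)
290^8 ≡ 112 (mod 1147)
290^9 ≡ 364 (mod 1147)
290^10 ≡ 36 (mod 1147)
290^12 ≡ 667 (mod 1147)
290^15 ≡ 154 (mod 1147)
290^18 ≡ 591 (mod 1147)
290^20 ≡ 149 (mod 1147)
290^24 ≡ 1000 (mod 1147)
290^27 ≡ 635 (mod 1147)
290^30 ≡ 776 (mod 1147)
290^36 ≡ 593 (mod 1147)
290^40 ≡ 408 (mod 1147)
290^45 ≡ 216 (mod 1147)
290^54 ≡ 628 (mod 1147)
290^60 ≡ 1 (mod 1147) ✓
So ord_1147(290) = 60.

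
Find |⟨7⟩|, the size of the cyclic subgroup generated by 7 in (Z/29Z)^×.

7

ord(7) | φ(29) = 29 − 1 = 28 = 2^2 · 7.
Divisors of 28: 1, 2, 4, 7, 14, 28.
Check 7^d mod 29 for each divisor in increasing order:
7^1 ≡ 7 (mod 29)
7^2 ≡ 20 (mod 29)
7^4 ≡ 23 (mod 29)
7^7 ≡ 1 (mod 29) ✓
Therefore the multiplicative order of 7 modulo 29 is 7.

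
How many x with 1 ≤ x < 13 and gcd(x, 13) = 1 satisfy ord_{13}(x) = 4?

2

φ(13) = 13 − 1 = 12 = 2^2 · 3.
In a cyclic group of order 12, there are φ(d) elements of order d for each divisor d of 12, and zero for non-divisors.
4 = 2^2 divides 12, and φ(4) = 2.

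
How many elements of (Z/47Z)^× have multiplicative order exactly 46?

22

φ(47) = 47 − 1 = 46 = 2 · 23.
(Z/47Z)^× is cyclic (|G| = 46); a cyclic group of order m has exactly φ(d) elements of each order d | m, and none otherwise.
46 = 2 · 23 divides 46, and φ(46) = 22.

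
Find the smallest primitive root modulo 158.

3

φ(158) = φ(2)·φ(79) = 1·78 = 78 = 2 · 3 · 13.
g is a primitive root iff g^(78/q) ≢ 1 (mod 158) for each prime q ∈ {2, 3, 13}.
g = 2: gcd(2, 158) = 2 > 1, not a unit — skip.
g = 3: 3^39 ≡ 157; 3^26 ≡ 23; 3^6 ≡ 97 — none is 1, so 3 is a primitive root.
So 3 is the smallest generator of (Z/158Z)^×.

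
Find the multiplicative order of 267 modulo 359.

358

The order of 267 must divide φ(359) = 359 − 1 = 358 = 2 · 179.
Divisors of 358: 1, 2, 179, 358.
Test each divisor d:
267^1 ≡ 267
267^2 ≡ 207
267^179 ≡ 358
267^358 ≡ 1
Hence ord(267) = 358.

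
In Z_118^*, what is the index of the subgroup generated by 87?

2

ord(87) | φ(118) = φ(2)·φ(59) = 1·58 = 58 = 2 · 29.
Divisors of 58: 1, 2, 29, 58.
Test each divisor d:
87^1 ≡ 87 (mod 118)
87^2 ≡ 17 (mod 118)
87^29 ≡ 1 (mod 118) ✓
So ord_118(87) = 29, hence |⟨87⟩| = 29.
Index = |(Z/118Z)^×| / |⟨87⟩| = 58 / 29 = 2.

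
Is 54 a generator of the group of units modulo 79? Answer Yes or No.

Yes

φ(79) = 79 − 1 = 78 = 2 · 3 · 13.
An element g generates (Z/79Z)^× iff g^(78/q) ≢ 1 (mod 79) for each prime q ∈ {2, 3, 13}.
54^39 ≡ 78 (mod 79)  [q = 2: ≢ 1 ✓]
54^26 ≡ 23 (mod 79)  [q = 3: ≢ 1 ✓]
54^6 ≡ 52 (mod 79)  [q = 13: ≢ 1 ✓]
Every test exponent gives a nontrivial residue, hence 54 generates the full group.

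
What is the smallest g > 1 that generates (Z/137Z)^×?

3

φ(137) = 137 − 1 = 136 = 2^3 · 17.
Test candidates g = 2, 3, … against the prime factors q ∈ {2, 17} of φ(137): g is a generator iff g^(136/q) ≢ 1 for every such q.
g = 2: 2^68 ≡ 1 — hits 1, so not a primitive root.
g = 3: 3^68 ≡ 136; 3^8 ≡ 122 — none is 1, so 3 is a primitive root.
The smallest primitive root modulo 137 is 3.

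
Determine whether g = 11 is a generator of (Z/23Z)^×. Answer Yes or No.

Yes

φ(23) = 23 − 1 = 22 = 2 · 11.
An element g generates (Z/23Z)^× iff g^(22/q) ≢ 1 (mod 23) for each prime q ∈ {2, 11}.
11^11 ≡ 22 (mod 23)  [q = 2: ≢ 1 ✓]
11^2 ≡ 6 (mod 23)  [q = 11: ≢ 1 ✓]
None equal 1, so ord_23(11) = 22: 11 is a primitive root.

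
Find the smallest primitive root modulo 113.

3

φ(113) = 113 − 1 = 112 = 2^4 · 7.
g is a primitive root iff g^(112/q) ≢ 1 (mod 113) for each prime q ∈ {2, 7}.
g = 2: 2^56 ≡ 1 — hits 1, so not a primitive root.
g = 3: 3^56 ≡ 112; 3^16 ≡ 49 — none is 1, so 3 is a primitive root.
Hence the least primitive root of 113 is 3.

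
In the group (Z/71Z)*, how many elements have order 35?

φ(71) = 71 − 1 = 70 = 2 · 5 · 7.
Since (Z/71Z)^× is cyclic of order 70, the number of elements of order d is φ(d) when d | 70 and 0 otherwise.
35 = 5 · 7 divides 70, and φ(35) = 24.

24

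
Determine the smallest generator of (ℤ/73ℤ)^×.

5

φ(73) = 73 − 1 = 72 = 2^3 · 3^2.
g is a primitive root iff g^(72/q) ≢ 1 (mod 73) for each prime q ∈ {2, 3}.
g = 2: 2^36 ≡ 1 — hits 1, so not a primitive root.
g = 3: 3^36 ≡ 1 — hits 1, so not a primitive root.
g = 4: 4^36 ≡ 1 — hits 1, so not a primitive root.
g = 5: 5^36 ≡ 72; 5^24 ≡ 8 — none is 1, so 5 is a primitive root.
So 5 is the smallest generator of (Z/73Z)^×.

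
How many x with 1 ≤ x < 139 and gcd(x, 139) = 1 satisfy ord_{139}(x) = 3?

φ(139) = 139 − 1 = 138 = 2 · 3 · 23.
Since (Z/139Z)^× is cyclic of order 138, the number of elements of order d is φ(d) when d | 138 and 0 otherwise.
3 | 138, and φ(3) = 3 − 1 = 2.

2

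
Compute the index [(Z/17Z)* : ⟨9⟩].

By Lagrange's theorem, ord_17(9) divides φ(17) = 17 − 1 = 16 = 2^4.
Divisors of 16: 1, 2, 4, 8, 16.
Compute 9^d (mod 17) for the divisors d until we hit 1:
9^1 ≡ 9 (mod 17)
9^2 ≡ 13 (mod 17)
9^4 ≡ 16 (mod 17)
9^8 ≡ 1 (mod 17) ✓
So ord_17(9) = 8, hence |⟨9⟩| = 8.
Index = |(Z/17Z)^×| / |⟨9⟩| = 16 / 8 = 2.

2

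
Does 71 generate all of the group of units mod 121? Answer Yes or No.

No

φ(121) = φ(11^2) = 11·(11−1) = 110 = 2 · 5 · 11.
Test 71^(110/q) mod 121 for each prime factor q of 110:
71^55 ≡ 1 (mod 121)  [q = 2: ≡ 1 ✗]
71^22 ≡ 3 (mod 121)  [q = 5: ≢ 1 ✓]
71^10 ≡ 89 (mod 121)  [q = 11: ≢ 1 ✓]
The check at q = 2 fails, so 71 generates a proper subgroup.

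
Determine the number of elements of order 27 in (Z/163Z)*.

φ(163) = 163 − 1 = 162 = 2 · 3^4.
(Z/163Z)^× is cyclic (|G| = 162); a cyclic group of order m has exactly φ(d) elements of each order d | m, and none otherwise.
27 = 3^3 divides 162, and φ(27) = 18.

18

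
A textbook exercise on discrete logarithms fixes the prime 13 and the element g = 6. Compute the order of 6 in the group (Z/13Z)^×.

12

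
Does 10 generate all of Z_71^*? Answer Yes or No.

φ(71) = 71 − 1 = 70 = 2 · 5 · 7.
10 is a primitive root mod 71 iff 10^(φ(71)/q) ≢ 1 for every prime q | φ(71), i.e. q ∈ {2, 5, 7}.
10^35 ≡ 1 (mod 71)  [q = 2: ≡ 1 ✗]
10^14 ≡ 25 (mod 71)  [q = 5: ≢ 1 ✓]
10^10 ≡ 30 (mod 71)  [q = 7: ≢ 1 ✓]
10^35 ≡ 1 shows ord(10) | 35, strictly less than φ(71); not a primitive root.

No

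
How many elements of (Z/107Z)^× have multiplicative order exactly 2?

φ(107) = 107 − 1 = 106 = 2 · 53.
In a cyclic group of order 106, there are φ(d) elements of order d for each divisor d of 106, and zero for non-divisors.
2 | 106, and φ(2) = 2 − 1 = 1.

1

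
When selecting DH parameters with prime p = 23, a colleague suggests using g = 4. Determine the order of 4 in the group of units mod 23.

ord(4) | φ(23) = 23 − 1 = 22 = 2 · 11.
Divisors of 22: 1, 2, 11, 22.
Check 4^d mod 23 for each divisor in increasing order:
4^1 ≡ 4 (mod 23)
4^2 ≡ 16 (mod 23)
4^11 ≡ 1 (mod 23) ✓
Hence ord(4) = 11.

11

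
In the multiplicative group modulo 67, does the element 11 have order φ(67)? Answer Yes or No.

Yes

φ(67) = 67 − 1 = 66 = 2 · 3 · 11.
Test 11^(66/q) mod 67 for each prime factor q of 66:
11^33 ≡ 66 (mod 67)  [q = 2: ≢ 1 ✓]
11^22 ≡ 29 (mod 67)  [q = 3: ≢ 1 ✓]
11^6 ≡ 14 (mod 67)  [q = 11: ≢ 1 ✓]
Every test exponent gives a nontrivial residue, hence 11 generates the full group.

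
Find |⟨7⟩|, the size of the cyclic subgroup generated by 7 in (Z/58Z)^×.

Since 7 ∈ (Z/58Z)^×, its order divides φ(58) = φ(2)·φ(29) = 1·28 = 28 = 2^2 · 7.
Divisors of 28: 1, 2, 4, 7, 14, 28.
Compute 7^d (mod 58) for the divisors d until we hit 1:
7^1 ≡ 7 (mod 58)
7^2 ≡ 49 (mod 58)
7^4 ≡ 23 (mod 58)
7^7 ≡ 1 (mod 58) ✓
So ord_58(7) = 7.

7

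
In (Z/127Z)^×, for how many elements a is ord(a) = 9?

6

φ(127) = 127 − 1 = 126 = 2 · 3^2 · 7.
In a cyclic group of order 126, there are φ(d) elements of order d for each divisor d of 126, and zero for non-divisors.
9 = 3^2 divides 126, and φ(9) = 6.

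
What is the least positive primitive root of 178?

3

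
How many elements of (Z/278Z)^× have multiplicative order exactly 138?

44

φ(278) = φ(2)·φ(139) = 1·138 = 138 = 2 · 3 · 23.
In a cyclic group of order 138, there are φ(d) elements of order d for each divisor d of 138, and zero for non-divisors.
138 = 2 · 3 · 23 divides 138, and φ(138) = 44.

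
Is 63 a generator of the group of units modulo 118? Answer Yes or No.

φ(118) = φ(2)·φ(59) = 1·58 = 58 = 2 · 29.
It suffices to check that the order of 63 is not a proper divisor of 58: compute 63^(58/q) for q ∈ {2, 29}.
63^29 ≡ 1 (mod 118)  [q = 2: ≡ 1 ✗]
63^2 ≡ 75 (mod 118)  [q = 29: ≢ 1 ✓]
63^29 ≡ 1 shows ord(63) | 29, strictly less than φ(118); not a primitive root.

No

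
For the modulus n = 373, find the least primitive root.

2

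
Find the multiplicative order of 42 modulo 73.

The order of 42 must divide φ(73) = 73 − 1 = 72 = 2^3 · 3^2.
Divisors of 72: 1, 2, 3, 4, 6, 8, 9, 12, 18, 24, 36, 72.
Evaluate successive powers at the divisors of 72:
42^1 ≡ 42
42^2 ≡ 12
42^3 ≡ 66
42^4 ≡ 71
42^6 ≡ 49
42^8 ≡ 4
42^9 ≡ 22
42^12 ≡ 65
42^18 ≡ 46
42^24 ≡ 64
42^36 ≡ 72
42^72 ≡ 1
Hence ord(42) = 72.

72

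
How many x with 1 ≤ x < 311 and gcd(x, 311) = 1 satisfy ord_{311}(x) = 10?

φ(311) = 311 − 1 = 310 = 2 · 5 · 31.
(Z/311Z)^× is cyclic (|G| = 310); a cyclic group of order m has exactly φ(d) elements of each order d | m, and none otherwise.
10 = 2 · 5 divides 310, and φ(10) = 4.

4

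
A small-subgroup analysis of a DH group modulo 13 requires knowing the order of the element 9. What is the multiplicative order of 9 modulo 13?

3

By Lagrange's theorem, ord_13(9) divides φ(13) = 13 − 1 = 12 = 2^2 · 3.
Divisors of 12: 1, 2, 3, 4, 6, 12.
Evaluate successive powers at the divisors of 12:
9^1 ≡ 9
9^2 ≡ 3
9^3 ≡ 1
Hence ord(9) = 3.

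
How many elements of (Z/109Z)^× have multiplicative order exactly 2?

1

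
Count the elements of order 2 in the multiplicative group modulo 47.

1

φ(47) = 47 − 1 = 46 = 2 · 23.
Since (Z/47Z)^× is cyclic of order 46, the number of elements of order d is φ(d) when d | 46 and 0 otherwise.
2 | 46, and φ(2) = 2 − 1 = 1.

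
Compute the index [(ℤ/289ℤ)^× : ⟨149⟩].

4

By Lagrange's theorem, ord_289(149) divides φ(289) = φ(17^2) = 17·(17−1) = 272 = 2^4 · 17.
Divisors of 272: 1, 2, 4, 8, 16, 17, 34, 68, 136, 272.
Check 149^d mod 289 for each divisor in increasing order:
149^1 ≡ 149 (mod 289)
149^2 ≡ 237 (mod 289)
149^4 ≡ 103 (mod 289)
149^8 ≡ 205 (mod 289)
149^16 ≡ 120 (mod 289)
149^17 ≡ 251 (mod 289)
149^34 ≡ 288 (mod 289)
149^68 ≡ 1 (mod 289) ✓
Thus |⟨149⟩| = ord(149) = 68.
The index is φ(289) / ord(149) = 272 / 68 = 4.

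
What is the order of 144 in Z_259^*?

By Lagrange's theorem, ord_259(144) divides φ(259) = φ(7·37) = (7−1)·(37−1) = 6·36 = 216 = 2^3 · 3^3.
Divisors of 216: 1, 2, 3, 4, 6, 8, 9, 12, 18, 24, 27, 36, 54, 72, 108, 216.
Check 144^d mod 259 for each divisor in increasing order:
144^1 ≡ 144 (mod 259)
144^2 ≡ 16 (mod 259)
144^3 ≡ 232 (mod 259)
144^4 ≡ 256 (mod 259)
144^6 ≡ 211 (mod 259)
144^8 ≡ 9 (mod 259)
144^9 ≡ 1 (mod 259) ✓
Hence ord(144) = 9.

9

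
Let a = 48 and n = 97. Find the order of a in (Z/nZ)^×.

48

By Lagrange's theorem, ord_97(48) divides φ(97) = 97 − 1 = 96 = 2^5 · 3.
Divisors of 96: 1, 2, 3, 4, 6, 8, 12, 16, 24, 32, 48, 96.
Check 48^d mod 97 for each divisor in increasing order:
48^1 ≡ 48 (mod 97)
48^2 ≡ 73 (mod 97)
48^3 ≡ 12 (mod 97)
48^4 ≡ 91 (mod 97)
48^6 ≡ 47 (mod 97)
48^8 ≡ 36 (mod 97)
48^12 ≡ 75 (mod 97)
48^16 ≡ 35 (mod 97)
48^24 ≡ 96 (mod 97)
48^32 ≡ 61 (mod 97)
48^48 ≡ 1 (mod 97) ✓
So ord_97(48) = 48.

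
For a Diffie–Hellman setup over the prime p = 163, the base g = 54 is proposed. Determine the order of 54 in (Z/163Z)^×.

81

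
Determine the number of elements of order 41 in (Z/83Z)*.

φ(83) = 83 − 1 = 82 = 2 · 41.
In a cyclic group of order 82, there are φ(d) elements of order d for each divisor d of 82, and zero for non-divisors.
41 | 82, and φ(41) = 41 − 1 = 40.

40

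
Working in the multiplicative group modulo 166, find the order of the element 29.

The order of 29 must divide φ(166) = φ(2)·φ(83) = 1·82 = 82 = 2 · 41.
Divisors of 82: 1, 2, 41, 82.
Check 29^d mod 166 for each divisor in increasing order:
29^1 ≡ 29
29^2 ≡ 11
29^41 ≡ 1
So ord_166(29) = 41.

41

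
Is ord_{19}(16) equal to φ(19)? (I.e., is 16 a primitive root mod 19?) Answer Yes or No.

No

φ(19) = 19 − 1 = 18 = 2 · 3^2.
An element g generates (Z/19Z)^× iff g^(18/q) ≢ 1 (mod 19) for each prime q ∈ {2, 3}.
16^9 ≡ 1 (mod 19)  [q = 2: ≡ 1 ✗]
16^6 ≡ 7 (mod 19)  [q = 3: ≢ 1 ✓]
Since 16^9 ≡ 1, the order of 16 divides 9 < 18, so 16 is not a primitive root.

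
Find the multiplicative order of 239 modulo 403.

60

By Lagrange's theorem, ord_403(239) divides φ(403) = φ(13·31) = (13−1)·(31−1) = 12·30 = 360 = 2^3 · 3^2 · 5.
Divisors of 360: 1, 2, 3, 4, 5, 6, 8, 9, 10, 12, 15, 18, 20, 24, 30, 36, 40, 45, 60, 72, 90, 120, 180, 360.
Test each divisor d:
239^1 ≡ 239
239^2 ≡ 298
239^3 ≡ 294
239^4 ≡ 144
239^5 ≡ 161
239^6 ≡ 194
239^8 ≡ 183
239^9 ≡ 213
239^10 ≡ 129
239^12 ≡ 157
239^15 ≡ 216
239^18 ≡ 233
239^20 ≡ 118
239^24 ≡ 66
239^30 ≡ 311
239^36 ≡ 287
239^40 ≡ 222
239^45 ≡ 278
239^60 ≡ 1
Therefore the multiplicative order of 239 modulo 403 is 60.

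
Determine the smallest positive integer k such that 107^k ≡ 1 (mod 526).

By Lagrange's theorem, ord_526(107) divides φ(526) = φ(2)·φ(263) = 1·262 = 262 = 2 · 131.
Divisors of 262: 1, 2, 131, 262.
Compute 107^d (mod 526) for the divisors d until we hit 1:
107^1 ≡ 107
107^2 ≡ 403
107^131 ≡ 525
107^262 ≡ 1
Hence ord(107) = 262.

262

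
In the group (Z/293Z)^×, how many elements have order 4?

2

φ(293) = 293 − 1 = 292 = 2^2 · 73.
(Z/293Z)^× is cyclic (|G| = 292); a cyclic group of order m has exactly φ(d) elements of each order d | m, and none otherwise.
4 = 2^2 divides 292, and φ(4) = 2.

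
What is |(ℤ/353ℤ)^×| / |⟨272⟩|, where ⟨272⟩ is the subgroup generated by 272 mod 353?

The order of 272 must divide φ(353) = 353 − 1 = 352 = 2^5 · 11.
Divisors of 352: 1, 2, 4, 8, 11, 16, 22, 32, 44, 88, 176, 352.
Test each divisor d:
272^1 ≡ 272
272^2 ≡ 207
272^4 ≡ 136
272^8 ≡ 140
272^11 ≡ 70
272^16 ≡ 185
272^22 ≡ 311
272^32 ≡ 337
272^44 ≡ 352
272^88 ≡ 1
Thus |⟨272⟩| = ord(272) = 88.
The index is φ(353) / ord(272) = 352 / 88 = 4.

4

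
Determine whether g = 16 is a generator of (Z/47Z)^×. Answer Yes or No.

φ(47) = 47 − 1 = 46 = 2 · 23.
Test 16^(46/q) mod 47 for each prime factor q of 46:
16^23 ≡ 1 (mod 47)  [q = 2: ≡ 1 ✗]
16^2 ≡ 21 (mod 47)  [q = 23: ≢ 1 ✓]
Since 16^23 ≡ 1, the order of 16 divides 23 < 46, so 16 is not a primitive root.

No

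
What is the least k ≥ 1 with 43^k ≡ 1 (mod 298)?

148

The order of 43 must divide φ(298) = φ(2)·φ(149) = 1·148 = 148 = 2^2 · 37.
Divisors of 148: 1, 2, 4, 37, 74, 148.
Compute 43^d (mod 298) for the divisors d until we hit 1:
43^1 ≡ 43 (mod 298)
43^2 ≡ 61 (mod 298)
43^4 ≡ 145 (mod 298)
43^37 ≡ 105 (mod 298)
43^74 ≡ 297 (mod 298)
43^148 ≡ 1 (mod 298) ✓
So ord_298(43) = 148.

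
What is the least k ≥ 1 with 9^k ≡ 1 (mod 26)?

3

By Lagrange's theorem, ord_26(9) divides φ(26) = φ(2)·φ(13) = 1·12 = 12 = 2^2 · 3.
Divisors of 12: 1, 2, 3, 4, 6, 12.
Test each divisor d:
9^1 ≡ 9 (mod 26)
9^2 ≡ 3 (mod 26)
9^3 ≡ 1 (mod 26) ✓
Hence ord(9) = 3.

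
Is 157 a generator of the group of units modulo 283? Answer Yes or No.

No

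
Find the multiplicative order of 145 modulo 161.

66

By Lagrange's theorem, ord_161(145) divides φ(161) = φ(7·23) = (7−1)·(23−1) = 6·22 = 132 = 2^2 · 3 · 11.
Divisors of 132: 1, 2, 3, 4, 6, 11, 12, 22, 33, 44, 66, 132.
Evaluate successive powers at the divisors of 132:
145^1 ≡ 145 (mod 161)
145^2 ≡ 95 (mod 161)
145^3 ≡ 90 (mod 161)
145^4 ≡ 9 (mod 161)
145^6 ≡ 50 (mod 161)
145^11 ≡ 45 (mod 161)
145^12 ≡ 85 (mod 161)
145^22 ≡ 93 (mod 161)
145^33 ≡ 160 (mod 161)
145^44 ≡ 116 (mod 161)
145^66 ≡ 1 (mod 161) ✓
The smallest such exponent is 66, so the order of 145 is 66.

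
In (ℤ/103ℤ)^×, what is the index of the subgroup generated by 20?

1

By Lagrange's theorem, ord_103(20) divides φ(103) = 103 − 1 = 102 = 2 · 3 · 17.
Divisors of 102: 1, 2, 3, 6, 17, 34, 51, 102.
Check 20^d mod 103 for each divisor in increasing order:
20^1 ≡ 20 (mod 103)
20^2 ≡ 91 (mod 103)
20^3 ≡ 69 (mod 103)
20^6 ≡ 23 (mod 103)
20^17 ≡ 47 (mod 103)
20^34 ≡ 46 (mod 103)
20^51 ≡ 102 (mod 103)
20^102 ≡ 1 (mod 103) ✓
The order of 20 is 102, so the subgroup it generates has 102 elements.
The index is φ(103) / ord(20) = 102 / 102 = 1.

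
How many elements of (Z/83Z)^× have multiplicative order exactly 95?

0

φ(83) = 83 − 1 = 82 = 2 · 41.
In a cyclic group of order 82, there are φ(d) elements of order d for each divisor d of 82, and zero for non-divisors.
Since 95 ∤ 82, the count is 0.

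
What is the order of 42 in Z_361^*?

The order of 42 must divide φ(361) = φ(19^2) = 19·(19−1) = 342 = 2 · 3^2 · 19.
Divisors of 342: 1, 2, 3, 6, 9, 18, 19, 38, 57, 114, 171, 342.
Test each divisor d:
42^1 ≡ 42 (mod 361)
42^2 ≡ 320 (mod 361)
42^3 ≡ 83 (mod 361)
42^6 ≡ 30 (mod 361)
42^9 ≡ 324 (mod 361)
42^18 ≡ 286 (mod 361)
42^19 ≡ 99 (mod 361)
42^38 ≡ 54 (mod 361)
42^57 ≡ 292 (mod 361)
42^114 ≡ 68 (mod 361)
42^171 ≡ 1 (mod 361) ✓
The smallest such exponent is 171, so the order of 42 is 171.

171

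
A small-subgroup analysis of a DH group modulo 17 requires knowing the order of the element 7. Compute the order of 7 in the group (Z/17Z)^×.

16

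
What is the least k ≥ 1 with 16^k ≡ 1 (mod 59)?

Since 16 ∈ (Z/59Z)^×, its order divides φ(59) = 59 − 1 = 58 = 2 · 29.
Divisors of 58: 1, 2, 29, 58.
Test each divisor d:
16^1 ≡ 16 (mod 59)
16^2 ≡ 20 (mod 59)
16^29 ≡ 1 (mod 59) ✓
Therefore the multiplicative order of 16 modulo 59 is 29.

29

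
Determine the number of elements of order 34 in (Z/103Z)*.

16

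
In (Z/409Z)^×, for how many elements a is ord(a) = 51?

φ(409) = 409 − 1 = 408 = 2^3 · 3 · 17.
Since (Z/409Z)^× is cyclic of order 408, the number of elements of order d is φ(d) when d | 408 and 0 otherwise.
51 = 3 · 17 divides 408, and φ(51) = 32.

32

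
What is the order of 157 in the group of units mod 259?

18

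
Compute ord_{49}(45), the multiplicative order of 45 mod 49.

42

By Lagrange's theorem, ord_49(45) divides φ(49) = φ(7^2) = 7·(7−1) = 42 = 2 · 3 · 7.
Divisors of 42: 1, 2, 3, 6, 7, 14, 21, 42.
Compute 45^d (mod 49) for the divisors d until we hit 1:
45^1 ≡ 45
45^2 ≡ 16
45^3 ≡ 34
45^6 ≡ 29
45^7 ≡ 31
45^14 ≡ 30
45^21 ≡ 48
45^42 ≡ 1
Hence ord(45) = 42.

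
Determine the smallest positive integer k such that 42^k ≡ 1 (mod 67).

Since 42 ∈ (Z/67Z)^×, its order divides φ(67) = 67 − 1 = 66 = 2 · 3 · 11.
Divisors of 66: 1, 2, 3, 6, 11, 22, 33, 66.
Evaluate successive powers at the divisors of 66:
42^1 ≡ 42 (mod 67)
42^2 ≡ 22 (mod 67)
42^3 ≡ 53 (mod 67)
42^6 ≡ 62 (mod 67)
42^11 ≡ 66 (mod 67)
42^22 ≡ 1 (mod 67) ✓
The smallest such exponent is 22, so the order of 42 is 22.

22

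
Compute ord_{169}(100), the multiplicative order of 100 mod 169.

By Lagrange's theorem, ord_169(100) divides φ(169) = φ(13^2) = 13·(13−1) = 156 = 2^2 · 3 · 13.
Divisors of 156: 1, 2, 3, 4, 6, 12, 13, 26, 39, 52, 78, 156.
Test each divisor d:
100^1 ≡ 100 (mod 169)
100^2 ≡ 29 (mod 169)
100^3 ≡ 27 (mod 169)
100^4 ≡ 165 (mod 169)
100^6 ≡ 53 (mod 169)
100^12 ≡ 105 (mod 169)
100^13 ≡ 22 (mod 169)
100^26 ≡ 146 (mod 169)
100^39 ≡ 1 (mod 169) ✓
The smallest such exponent is 39, so the order of 100 is 39.

39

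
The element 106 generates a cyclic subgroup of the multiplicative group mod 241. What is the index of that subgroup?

Since 106 ∈ (Z/241Z)^×, its order divides φ(241) = 241 − 1 = 240 = 2^4 · 3 · 5.
Divisors of 240: 1, 2, 3, 4, 5, 6, 8, 10, 12, 15, 16, 20, 24, 30, 40, 48, 60, 80, 120, 240.
Check 106^d mod 241 for each divisor in increasing order:
106^1 ≡ 106 (mod 241)
106^2 ≡ 150 (mod 241)
106^3 ≡ 235 (mod 241)
106^4 ≡ 87 (mod 241)
106^5 ≡ 64 (mod 241)
106^6 ≡ 36 (mod 241)
106^8 ≡ 98 (mod 241)
106^10 ≡ 240 (mod 241)
106^12 ≡ 91 (mod 241)
106^15 ≡ 177 (mod 241)
106^16 ≡ 205 (mod 241)
106^20 ≡ 1 (mod 241) ✓
The order of 106 is 20, so the subgroup it generates has 20 elements.
The index is φ(241) / ord(106) = 240 / 20 = 12.

12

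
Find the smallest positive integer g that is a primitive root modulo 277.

5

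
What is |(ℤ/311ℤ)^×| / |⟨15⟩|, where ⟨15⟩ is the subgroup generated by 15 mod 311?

By Lagrange's theorem, ord_311(15) divides φ(311) = 311 − 1 = 310 = 2 · 5 · 31.
Divisors of 310: 1, 2, 5, 10, 31, 62, 155, 310.
Compute 15^d (mod 311) for the divisors d until we hit 1:
15^1 ≡ 15
15^2 ≡ 225
15^5 ≡ 224
15^10 ≡ 105
15^31 ≡ 1
So ord_311(15) = 31, hence |⟨15⟩| = 31.
[(Z/311Z)^× : ⟨15⟩] = 310/31 = 10.

10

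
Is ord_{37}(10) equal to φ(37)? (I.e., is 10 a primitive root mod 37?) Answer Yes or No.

No

φ(37) = 37 − 1 = 36 = 2^2 · 3^2.
It suffices to check that the order of 10 is not a proper divisor of 36: compute 10^(36/q) for q ∈ {2, 3}.
10^18 ≡ 1 (mod 37)  [q = 2: ≡ 1 ✗]
10^12 ≡ 1 (mod 37)  [q = 3: ≡ 1 ✗]
Since 10^18 ≡ 1, the order of 10 divides 18 < 36, so 10 is not a primitive root.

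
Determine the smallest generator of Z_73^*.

φ(73) = 73 − 1 = 72 = 2^3 · 3^2.
g is a primitive root iff g^(72/q) ≢ 1 (mod 73) for each prime q ∈ {2, 3}.
g = 2: 2^36 ≡ 1 — hits 1, so not a primitive root.
g = 3: 3^36 ≡ 1 — hits 1, so not a primitive root.
g = 4: 4^36 ≡ 1 — hits 1, so not a primitive root.
g = 5: 5^36 ≡ 72; 5^24 ≡ 8 — none is 1, so 5 is a primitive root.
Hence the least primitive root of 73 is 5.

5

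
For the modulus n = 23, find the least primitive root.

5

φ(23) = 23 − 1 = 22 = 2 · 11.
Test candidates g = 2, 3, … against the prime factors q ∈ {2, 11} of φ(23): g is a generator iff g^(22/q) ≢ 1 for every such q.
g = 2: 2^11 ≡ 1 — hits 1, so not a primitive root.
g = 3: 3^11 ≡ 1 — hits 1, so not a primitive root.
g = 4: 4^11 ≡ 1 — hits 1, so not a primitive root.
g = 5: 5^11 ≡ 22; 5^2 ≡ 2 — none is 1, so 5 is a primitive root.
The smallest primitive root modulo 23 is 5.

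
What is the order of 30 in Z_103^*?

17

The order of 30 must divide φ(103) = 103 − 1 = 102 = 2 · 3 · 17.
Divisors of 102: 1, 2, 3, 6, 17, 34, 51, 102.
Test each divisor d:
30^1 ≡ 30 (mod 103)
30^2 ≡ 76 (mod 103)
30^3 ≡ 14 (mod 103)
30^6 ≡ 93 (mod 103)
30^17 ≡ 1 (mod 103) ✓
The smallest such exponent is 17, so the order of 30 is 17.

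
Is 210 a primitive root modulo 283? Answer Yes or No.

φ(283) = 283 − 1 = 282 = 2 · 3 · 47.
It suffices to check that the order of 210 is not a proper divisor of 282: compute 210^(282/q) for q ∈ {2, 3, 47}.
210^141 ≡ 282 (mod 283)  [q = 2: ≢ 1 ✓]
210^94 ≡ 44 (mod 283)  [q = 3: ≢ 1 ✓]
210^6 ≡ 61 (mod 283)  [q = 47: ≢ 1 ✓]
None equal 1, so ord_283(210) = 282: 210 is a primitive root.

Yes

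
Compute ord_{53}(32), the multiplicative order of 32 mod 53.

52

By Lagrange's theorem, ord_53(32) divides φ(53) = 53 − 1 = 52 = 2^2 · 13.
Divisors of 52: 1, 2, 4, 13, 26, 52.
Check 32^d mod 53 for each divisor in increasing order:
32^1 ≡ 32 (mod 53)
32^2 ≡ 17 (mod 53)
32^4 ≡ 24 (mod 53)
32^13 ≡ 30 (mod 53)
32^26 ≡ 52 (mod 53)
32^52 ≡ 1 (mod 53) ✓
Therefore the multiplicative order of 32 modulo 53 is 52.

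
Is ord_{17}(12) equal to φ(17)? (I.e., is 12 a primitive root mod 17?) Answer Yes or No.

φ(17) = 17 − 1 = 16 = 2^4.
12 is a primitive root mod 17 iff 12^(φ(17)/q) ≢ 1 for every prime q | φ(17), i.e. q ∈ {2}.
12^8 ≡ 16 (mod 17)  [q = 2: ≢ 1 ✓]
None equal 1, so ord_17(12) = 16: 12 is a primitive root.

Yes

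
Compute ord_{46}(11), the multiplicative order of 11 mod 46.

22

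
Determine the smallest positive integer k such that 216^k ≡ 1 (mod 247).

12

The order of 216 must divide φ(247) = φ(13·19) = (13−1)·(19−1) = 12·18 = 216 = 2^3 · 3^3.
Divisors of 216: 1, 2, 3, 4, 6, 8, 9, 12, 18, 24, 27, 36, 54, 72, 108, 216.
Evaluate successive powers at the divisors of 216:
216^1 ≡ 216
216^2 ≡ 220
216^3 ≡ 96
216^4 ≡ 235
216^6 ≡ 77
216^8 ≡ 144
216^9 ≡ 229
216^12 ≡ 1
Therefore the multiplicative order of 216 modulo 247 is 12.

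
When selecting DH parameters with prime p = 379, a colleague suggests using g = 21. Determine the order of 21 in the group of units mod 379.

189

Since 21 ∈ (Z/379Z)^×, its order divides φ(379) = 379 − 1 = 378 = 2 · 3^3 · 7.
Divisors of 378: 1, 2, 3, 6, 7, 9, 14, 18, 21, 27, 42, 54, 63, 126, 189, 378.
Check 21^d mod 379 for each divisor in increasing order:
21^1 ≡ 21
21^2 ≡ 62
21^3 ≡ 165
21^6 ≡ 316
21^7 ≡ 193
21^9 ≡ 217
21^14 ≡ 107
21^18 ≡ 93
21^21 ≡ 185
21^27 ≡ 94
21^42 ≡ 115
21^54 ≡ 119
21^63 ≡ 51
21^126 ≡ 327
21^189 ≡ 1
So ord_379(21) = 189.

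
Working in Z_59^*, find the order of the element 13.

58

By Lagrange's theorem, ord_59(13) divides φ(59) = 59 − 1 = 58 = 2 · 29.
Divisors of 58: 1, 2, 29, 58.
Test each divisor d:
13^1 ≡ 13 (mod 59)
13^2 ≡ 51 (mod 59)
13^29 ≡ 58 (mod 59)
13^58 ≡ 1 (mod 59) ✓
So ord_59(13) = 58.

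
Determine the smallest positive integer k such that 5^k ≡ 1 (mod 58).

14

The order of 5 must divide φ(58) = φ(2)·φ(29) = 1·28 = 28 = 2^2 · 7.
Divisors of 28: 1, 2, 4, 7, 14, 28.
Evaluate successive powers at the divisors of 28:
5^1 ≡ 5
5^2 ≡ 25
5^4 ≡ 45
5^7 ≡ 57
5^14 ≡ 1
The smallest such exponent is 14, so the order of 5 is 14.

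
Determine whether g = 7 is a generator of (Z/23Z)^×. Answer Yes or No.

Yes

φ(23) = 23 − 1 = 22 = 2 · 11.
An element g generates (Z/23Z)^× iff g^(22/q) ≢ 1 (mod 23) for each prime q ∈ {2, 11}.
7^11 ≡ 22 (mod 23)  [q = 2: ≢ 1 ✓]
7^2 ≡ 3 (mod 23)  [q = 11: ≢ 1 ✓]
All checks pass, so 7 has order 22 and is a primitive root modulo 23.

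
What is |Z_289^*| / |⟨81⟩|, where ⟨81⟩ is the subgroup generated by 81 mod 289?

4

Since 81 ∈ (Z/289Z)^×, its order divides φ(289) = φ(17^2) = 17·(17−1) = 272 = 2^4 · 17.
Divisors of 272: 1, 2, 4, 8, 16, 17, 34, 68, 136, 272.
Check 81^d mod 289 for each divisor in increasing order:
81^1 ≡ 81 (mod 289)
81^2 ≡ 203 (mod 289)
81^4 ≡ 171 (mod 289)
81^8 ≡ 52 (mod 289)
81^16 ≡ 103 (mod 289)
81^17 ≡ 251 (mod 289)
81^34 ≡ 288 (mod 289)
81^68 ≡ 1 (mod 289) ✓
So ord_289(81) = 68, hence |⟨81⟩| = 68.
Index = |(Z/289Z)^×| / |⟨81⟩| = 272 / 68 = 4.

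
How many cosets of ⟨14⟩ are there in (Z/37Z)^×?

3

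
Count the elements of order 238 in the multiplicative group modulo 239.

96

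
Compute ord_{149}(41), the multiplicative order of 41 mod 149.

148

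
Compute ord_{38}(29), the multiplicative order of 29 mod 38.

By Lagrange's theorem, ord_38(29) divides φ(38) = φ(2)·φ(19) = 1·18 = 18 = 2 · 3^2.
Divisors of 18: 1, 2, 3, 6, 9, 18.
Compute 29^d (mod 38) for the divisors d until we hit 1:
29^1 ≡ 29
29^2 ≡ 5
29^3 ≡ 31
29^6 ≡ 11
29^9 ≡ 37
29^18 ≡ 1
Therefore the multiplicative order of 29 modulo 38 is 18.

18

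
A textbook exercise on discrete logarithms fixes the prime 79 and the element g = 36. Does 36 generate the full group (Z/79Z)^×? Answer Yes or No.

φ(79) = 79 − 1 = 78 = 2 · 3 · 13.
An element g generates (Z/79Z)^× iff g^(78/q) ≢ 1 (mod 79) for each prime q ∈ {2, 3, 13}.
36^39 ≡ 1 (mod 79)  [q = 2: ≡ 1 ✗]
36^26 ≡ 23 (mod 79)  [q = 3: ≢ 1 ✓]
36^6 ≡ 62 (mod 79)  [q = 13: ≢ 1 ✓]
The check at q = 2 fails, so 36 generates a proper subgroup.

No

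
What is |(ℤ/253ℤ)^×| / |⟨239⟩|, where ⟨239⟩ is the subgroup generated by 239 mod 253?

2

ord(239) | φ(253) = φ(11·23) = (11−1)·(23−1) = 10·22 = 220 = 2^2 · 5 · 11.
Divisors of 220: 1, 2, 4, 5, 10, 11, 20, 22, 44, 55, 110, 220.
Compute 239^d (mod 253) for the divisors d until we hit 1:
239^1 ≡ 239 (mod 253)
239^2 ≡ 196 (mod 253)
239^4 ≡ 213 (mod 253)
239^5 ≡ 54 (mod 253)
239^10 ≡ 133 (mod 253)
239^11 ≡ 162 (mod 253)
239^20 ≡ 232 (mod 253)
239^22 ≡ 185 (mod 253)
239^44 ≡ 70 (mod 253)
239^55 ≡ 208 (mod 253)
239^110 ≡ 1 (mod 253) ✓
The order of 239 is 110, so the subgroup it generates has 110 elements.
The index is φ(253) / ord(239) = 220 / 110 = 2.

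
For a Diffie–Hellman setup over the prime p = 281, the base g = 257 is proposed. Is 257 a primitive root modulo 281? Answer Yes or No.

Yes

φ(281) = 281 − 1 = 280 = 2^3 · 5 · 7.
257 is a primitive root mod 281 iff 257^(φ(281)/q) ≢ 1 for every prime q | φ(281), i.e. q ∈ {2, 5, 7}.
257^140 ≡ 280 (mod 281)  [q = 2: ≢ 1 ✓]
257^56 ≡ 153 (mod 281)  [q = 5: ≢ 1 ✓]
257^40 ≡ 165 (mod 281)  [q = 7: ≢ 1 ✓]
Every test exponent gives a nontrivial residue, hence 257 generates the full group.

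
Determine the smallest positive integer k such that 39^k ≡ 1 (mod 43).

ord(39) | φ(43) = 43 − 1 = 42 = 2 · 3 · 7.
Divisors of 42: 1, 2, 3, 6, 7, 14, 21, 42.
Test each divisor d:
39^1 ≡ 39 (mod 43)
39^2 ≡ 16 (mod 43)
39^3 ≡ 22 (mod 43)
39^6 ≡ 11 (mod 43)
39^7 ≡ 42 (mod 43)
39^14 ≡ 1 (mod 43) ✓
Hence ord(39) = 14.

14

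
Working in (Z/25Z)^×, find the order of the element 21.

5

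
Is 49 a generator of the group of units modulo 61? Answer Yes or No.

No

φ(61) = 61 − 1 = 60 = 2^2 · 3 · 5.
An element g generates (Z/61Z)^× iff g^(60/q) ≢ 1 (mod 61) for each prime q ∈ {2, 3, 5}.
49^30 ≡ 1 (mod 61)  [q = 2: ≡ 1 ✗]
49^20 ≡ 13 (mod 61)  [q = 3: ≢ 1 ✓]
49^12 ≡ 58 (mod 61)  [q = 5: ≢ 1 ✓]
Since 49^30 ≡ 1, the order of 49 divides 30 < 60, so 49 is not a primitive root.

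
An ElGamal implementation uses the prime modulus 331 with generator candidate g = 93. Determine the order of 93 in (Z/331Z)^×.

330

ord(93) | φ(331) = 331 − 1 = 330 = 2 · 3 · 5 · 11.
Divisors of 330: 1, 2, 3, 5, 6, 10, 11, 15, 22, 30, 33, 55, 66, 110, 165, 330.
Evaluate successive powers at the divisors of 330:
93^1 ≡ 93 (mod 331)
93^2 ≡ 43 (mod 331)
93^3 ≡ 27 (mod 331)
93^5 ≡ 168 (mod 331)
93^6 ≡ 67 (mod 331)
93^10 ≡ 89 (mod 331)
93^11 ≡ 2 (mod 331)
93^15 ≡ 57 (mod 331)
93^22 ≡ 4 (mod 331)
93^30 ≡ 270 (mod 331)
93^33 ≡ 8 (mod 331)
93^55 ≡ 32 (mod 331)
93^66 ≡ 64 (mod 331)
93^110 ≡ 31 (mod 331)
93^165 ≡ 330 (mod 331)
93^330 ≡ 1 (mod 331) ✓
So ord_331(93) = 330.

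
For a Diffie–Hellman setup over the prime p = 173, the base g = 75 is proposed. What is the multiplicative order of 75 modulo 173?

By Lagrange's theorem, ord_173(75) divides φ(173) = 173 − 1 = 172 = 2^2 · 43.
Divisors of 172: 1, 2, 4, 43, 86, 172.
Check 75^d mod 173 for each divisor in increasing order:
75^1 ≡ 75 (mod 173)
75^2 ≡ 89 (mod 173)
75^4 ≡ 136 (mod 173)
75^43 ≡ 80 (mod 173)
75^86 ≡ 172 (mod 173)
75^172 ≡ 1 (mod 173) ✓
The smallest such exponent is 172, so the order of 75 is 172.

172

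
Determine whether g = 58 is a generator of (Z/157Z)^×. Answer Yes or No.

φ(157) = 157 − 1 = 156 = 2^2 · 3 · 13.
An element g generates (Z/157Z)^× iff g^(156/q) ≢ 1 (mod 157) for each prime q ∈ {2, 3, 13}.
58^78 ≡ 1 (mod 157)  [q = 2: ≡ 1 ✗]
58^52 ≡ 1 (mod 157)  [q = 3: ≡ 1 ✗]
58^12 ≡ 46 (mod 157)  [q = 13: ≢ 1 ✓]
Since 58^78 ≡ 1, the order of 58 divides 78 < 156, so 58 is not a primitive root.

No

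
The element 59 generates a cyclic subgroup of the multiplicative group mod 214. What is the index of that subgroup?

The order of 59 must divide φ(214) = φ(2)·φ(107) = 1·106 = 106 = 2 · 53.
Divisors of 106: 1, 2, 53, 106.
Check 59^d mod 214 for each divisor in increasing order:
59^1 ≡ 59 (mod 214)
59^2 ≡ 57 (mod 214)
59^53 ≡ 213 (mod 214)
59^106 ≡ 1 (mod 214) ✓
So ord_214(59) = 106, hence |⟨59⟩| = 106.
[(Z/214Z)^× : ⟨59⟩] = 106/106 = 1.

1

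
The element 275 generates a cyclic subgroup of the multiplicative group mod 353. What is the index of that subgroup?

By Lagrange's theorem, ord_353(275) divides φ(353) = 353 − 1 = 352 = 2^5 · 11.
Divisors of 352: 1, 2, 4, 8, 11, 16, 22, 32, 44, 88, 176, 352.
Compute 275^d (mod 353) for the divisors d until we hit 1:
275^1 ≡ 275
275^2 ≡ 83
275^4 ≡ 182
275^8 ≡ 295
275^11 ≡ 253
275^16 ≡ 187
275^22 ≡ 116
275^32 ≡ 22
275^44 ≡ 42
275^88 ≡ 352
275^176 ≡ 1
So ord_353(275) = 176, hence |⟨275⟩| = 176.
The index is φ(353) / ord(275) = 352 / 176 = 2.

2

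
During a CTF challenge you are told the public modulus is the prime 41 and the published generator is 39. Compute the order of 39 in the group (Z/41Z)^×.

20

ord(39) | φ(41) = 41 − 1 = 40 = 2^3 · 5.
Divisors of 40: 1, 2, 4, 5, 8, 10, 20, 40.
Test each divisor d:
39^1 ≡ 39 (mod 41)
39^2 ≡ 4 (mod 41)
39^4 ≡ 16 (mod 41)
39^5 ≡ 9 (mod 41)
39^8 ≡ 10 (mod 41)
39^10 ≡ 40 (mod 41)
39^20 ≡ 1 (mod 41) ✓
Therefore the multiplicative order of 39 modulo 41 is 20.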